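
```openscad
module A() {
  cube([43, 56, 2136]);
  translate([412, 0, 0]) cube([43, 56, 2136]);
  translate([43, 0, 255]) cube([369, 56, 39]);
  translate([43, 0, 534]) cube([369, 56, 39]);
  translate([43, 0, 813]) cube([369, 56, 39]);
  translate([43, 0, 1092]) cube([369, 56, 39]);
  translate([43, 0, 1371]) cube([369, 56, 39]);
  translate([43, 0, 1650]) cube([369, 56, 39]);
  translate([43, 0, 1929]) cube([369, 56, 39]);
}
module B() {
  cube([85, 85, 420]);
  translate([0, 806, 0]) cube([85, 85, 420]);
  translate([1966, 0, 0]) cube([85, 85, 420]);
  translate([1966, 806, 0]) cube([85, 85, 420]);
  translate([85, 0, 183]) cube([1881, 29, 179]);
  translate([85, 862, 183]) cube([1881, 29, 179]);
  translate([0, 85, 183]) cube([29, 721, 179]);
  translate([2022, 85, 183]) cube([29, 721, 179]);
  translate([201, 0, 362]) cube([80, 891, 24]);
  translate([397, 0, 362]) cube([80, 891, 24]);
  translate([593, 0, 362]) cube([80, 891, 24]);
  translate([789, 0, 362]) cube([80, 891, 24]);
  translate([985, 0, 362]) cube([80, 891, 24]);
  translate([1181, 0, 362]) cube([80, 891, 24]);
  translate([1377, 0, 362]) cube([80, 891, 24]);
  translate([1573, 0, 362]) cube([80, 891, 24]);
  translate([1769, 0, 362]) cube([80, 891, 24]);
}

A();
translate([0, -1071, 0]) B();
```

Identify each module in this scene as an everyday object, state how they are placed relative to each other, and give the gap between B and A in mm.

A is a ladder. B is a bed frame. The bed frame is on the floor beside the ladder on its −y side. The gap between the bed frame and the ladder is 180 mm.

The bed frame's nearest face is 180 mm from the ladder's −y face.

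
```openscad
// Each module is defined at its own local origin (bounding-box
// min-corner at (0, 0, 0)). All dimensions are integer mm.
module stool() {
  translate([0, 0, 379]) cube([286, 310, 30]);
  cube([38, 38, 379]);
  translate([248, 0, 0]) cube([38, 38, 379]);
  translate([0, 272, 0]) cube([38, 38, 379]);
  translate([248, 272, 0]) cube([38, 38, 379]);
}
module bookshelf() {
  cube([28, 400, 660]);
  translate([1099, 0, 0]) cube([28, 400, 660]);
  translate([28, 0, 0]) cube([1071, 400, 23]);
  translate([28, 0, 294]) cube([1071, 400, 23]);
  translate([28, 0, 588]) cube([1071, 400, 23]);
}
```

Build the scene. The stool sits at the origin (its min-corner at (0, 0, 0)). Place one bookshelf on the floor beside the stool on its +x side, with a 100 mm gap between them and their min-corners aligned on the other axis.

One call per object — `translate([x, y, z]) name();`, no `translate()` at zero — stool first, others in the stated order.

stool();
translate([386, 0, 0]) bookshelf();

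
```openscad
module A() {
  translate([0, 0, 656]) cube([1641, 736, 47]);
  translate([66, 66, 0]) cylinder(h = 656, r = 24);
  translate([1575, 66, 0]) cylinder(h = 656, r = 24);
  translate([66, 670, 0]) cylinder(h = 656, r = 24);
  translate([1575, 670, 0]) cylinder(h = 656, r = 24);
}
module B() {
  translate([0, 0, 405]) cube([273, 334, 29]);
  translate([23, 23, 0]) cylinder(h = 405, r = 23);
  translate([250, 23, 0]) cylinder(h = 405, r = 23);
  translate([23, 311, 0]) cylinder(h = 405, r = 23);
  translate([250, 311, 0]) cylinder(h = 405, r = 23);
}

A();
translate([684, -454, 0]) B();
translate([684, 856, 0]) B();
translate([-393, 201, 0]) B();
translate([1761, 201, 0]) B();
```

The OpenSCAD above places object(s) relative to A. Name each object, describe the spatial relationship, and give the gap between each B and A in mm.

Each stool's nearest face is 120 mm from the table's bounding box.

A is a table. B is a stool. Four stools sit around the table at the −y, +y, −x, +x sides. The gap between each stool and the table is 120 mm.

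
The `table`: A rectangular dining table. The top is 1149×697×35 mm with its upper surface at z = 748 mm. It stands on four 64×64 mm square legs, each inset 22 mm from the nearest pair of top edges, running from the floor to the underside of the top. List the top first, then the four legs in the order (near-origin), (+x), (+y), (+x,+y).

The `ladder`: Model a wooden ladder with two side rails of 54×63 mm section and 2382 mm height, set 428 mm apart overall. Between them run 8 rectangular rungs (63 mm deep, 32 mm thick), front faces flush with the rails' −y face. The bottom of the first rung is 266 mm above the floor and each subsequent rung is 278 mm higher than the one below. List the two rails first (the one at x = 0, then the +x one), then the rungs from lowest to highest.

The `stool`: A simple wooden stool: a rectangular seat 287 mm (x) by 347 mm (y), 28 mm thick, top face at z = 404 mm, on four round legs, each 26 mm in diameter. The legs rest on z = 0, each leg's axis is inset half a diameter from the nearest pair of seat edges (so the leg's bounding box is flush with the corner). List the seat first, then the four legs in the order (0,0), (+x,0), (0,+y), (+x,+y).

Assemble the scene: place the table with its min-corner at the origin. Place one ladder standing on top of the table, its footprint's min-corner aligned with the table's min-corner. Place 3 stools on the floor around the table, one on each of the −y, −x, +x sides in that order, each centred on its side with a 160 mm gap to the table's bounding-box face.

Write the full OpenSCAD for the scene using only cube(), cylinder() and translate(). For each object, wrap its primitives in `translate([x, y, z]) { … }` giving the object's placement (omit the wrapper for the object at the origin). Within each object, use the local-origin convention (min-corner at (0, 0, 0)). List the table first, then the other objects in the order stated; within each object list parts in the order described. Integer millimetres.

translate([0, 0, 713]) cube([1149, 697, 35]);
translate([22, 22, 0]) cube([64, 64, 713]);
translate([1063, 22, 0]) cube([64, 64, 713]);
translate([22, 611, 0]) cube([64, 64, 713]);
translate([1063, 611, 0]) cube([64, 64, 713]);
translate([0, 0, 748]) {
  cube([54, 63, 2382]);
  translate([374, 0, 0]) cube([54, 63, 2382]);
  translate([54, 0, 266]) cube([320, 63, 32]);
  translate([54, 0, 544]) cube([320, 63, 32]);
  translate([54, 0, 822]) cube([320, 63, 32]);
  translate([54, 0, 1100]) cube([320, 63, 32]);
  translate([54, 0, 1378]) cube([320, 63, 32]);
  translate([54, 0, 1656]) cube([320, 63, 32]);
  translate([54, 0, 1934]) cube([320, 63, 32]);
  translate([54, 0, 2212]) cube([320, 63, 32]);
}
translate([431, -507, 0]) {
  translate([0, 0, 376]) cube([287, 347, 28]);
  translate([13, 13, 0]) cylinder(h = 376, r = 13);
  translate([274, 13, 0]) cylinder(h = 376, r = 13);
  translate([13, 334, 0]) cylinder(h = 376, r = 13);
  translate([274, 334, 0]) cylinder(h = 376, r = 13);
}
translate([-447, 175, 0]) {
  translate([0, 0, 376]) cube([287, 347, 28]);
  translate([13, 13, 0]) cylinder(h = 376, r = 13);
  translate([274, 13, 0]) cylinder(h = 376, r = 13);
  translate([13, 334, 0]) cylinder(h = 376, r = 13);
  translate([274, 334, 0]) cylinder(h = 376, r = 13);
}
translate([1309, 175, 0]) {
  translate([0, 0, 376]) cube([287, 347, 28]);
  translate([13, 13, 0]) cylinder(h = 376, r = 13);
  translate([274, 13, 0]) cylinder(h = 376, r = 13);
  translate([13, 334, 0]) cylinder(h = 376, r = 13);
  translate([274, 334, 0]) cylinder(h = 376, r = 13);
}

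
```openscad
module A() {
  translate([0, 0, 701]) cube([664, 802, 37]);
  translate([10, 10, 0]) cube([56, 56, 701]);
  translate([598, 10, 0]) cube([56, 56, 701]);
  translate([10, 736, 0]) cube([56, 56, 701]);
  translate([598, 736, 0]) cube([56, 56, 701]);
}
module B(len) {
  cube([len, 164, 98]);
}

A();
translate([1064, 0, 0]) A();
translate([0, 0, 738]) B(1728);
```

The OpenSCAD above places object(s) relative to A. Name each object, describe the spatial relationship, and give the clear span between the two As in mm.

Second table starts at x = 1064; first ends at x = 664; clear span = 1064 − 664 = 400 mm.

A is a table. B is a beam. A beam spans the tops of two tables. The clear span between the two tables is 400 mm.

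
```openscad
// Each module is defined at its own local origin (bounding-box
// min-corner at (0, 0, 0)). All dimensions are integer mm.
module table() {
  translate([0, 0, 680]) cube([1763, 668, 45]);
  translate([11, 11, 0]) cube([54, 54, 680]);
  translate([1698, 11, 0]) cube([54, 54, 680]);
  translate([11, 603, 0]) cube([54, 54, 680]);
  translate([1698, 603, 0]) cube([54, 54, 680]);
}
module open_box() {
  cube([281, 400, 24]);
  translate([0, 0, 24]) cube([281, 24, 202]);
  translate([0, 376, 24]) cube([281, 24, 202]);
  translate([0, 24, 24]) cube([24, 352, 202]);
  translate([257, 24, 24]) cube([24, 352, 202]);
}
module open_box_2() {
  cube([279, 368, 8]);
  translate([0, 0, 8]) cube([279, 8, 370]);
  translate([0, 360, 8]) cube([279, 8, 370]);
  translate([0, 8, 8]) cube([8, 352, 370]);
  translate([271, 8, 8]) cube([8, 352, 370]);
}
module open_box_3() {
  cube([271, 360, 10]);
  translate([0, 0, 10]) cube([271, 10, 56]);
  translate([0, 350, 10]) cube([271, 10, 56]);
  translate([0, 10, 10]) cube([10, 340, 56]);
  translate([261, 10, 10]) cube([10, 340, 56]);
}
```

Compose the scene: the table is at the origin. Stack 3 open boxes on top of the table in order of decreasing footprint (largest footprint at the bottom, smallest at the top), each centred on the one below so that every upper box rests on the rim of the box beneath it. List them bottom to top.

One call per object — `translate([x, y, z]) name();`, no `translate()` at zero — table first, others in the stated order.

table();
translate([741, 134, 725]) open_box();
translate([742, 150, 951]) open_box_2();
translate([746, 154, 1329]) open_box_3();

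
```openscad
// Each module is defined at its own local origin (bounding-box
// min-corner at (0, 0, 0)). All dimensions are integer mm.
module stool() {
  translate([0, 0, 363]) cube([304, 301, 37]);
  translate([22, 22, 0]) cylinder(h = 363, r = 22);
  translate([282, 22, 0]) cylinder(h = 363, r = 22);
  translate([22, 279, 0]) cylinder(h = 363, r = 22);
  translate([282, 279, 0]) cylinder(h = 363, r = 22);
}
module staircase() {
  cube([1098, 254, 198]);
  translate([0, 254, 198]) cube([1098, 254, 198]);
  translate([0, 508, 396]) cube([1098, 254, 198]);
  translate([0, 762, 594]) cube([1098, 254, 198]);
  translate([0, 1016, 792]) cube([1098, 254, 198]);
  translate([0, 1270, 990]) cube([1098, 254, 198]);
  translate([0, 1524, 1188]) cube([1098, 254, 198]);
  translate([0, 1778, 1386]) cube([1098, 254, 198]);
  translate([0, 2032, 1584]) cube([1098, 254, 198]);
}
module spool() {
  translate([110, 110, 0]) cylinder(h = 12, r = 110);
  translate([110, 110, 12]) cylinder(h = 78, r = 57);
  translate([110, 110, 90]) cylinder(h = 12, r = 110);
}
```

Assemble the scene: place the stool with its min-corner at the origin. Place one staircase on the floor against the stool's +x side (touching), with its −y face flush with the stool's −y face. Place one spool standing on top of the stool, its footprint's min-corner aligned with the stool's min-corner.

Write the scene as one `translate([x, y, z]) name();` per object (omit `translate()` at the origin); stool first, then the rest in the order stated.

stool();
translate([304, 0, 0]) staircase();
translate([0, 0, 400]) spool();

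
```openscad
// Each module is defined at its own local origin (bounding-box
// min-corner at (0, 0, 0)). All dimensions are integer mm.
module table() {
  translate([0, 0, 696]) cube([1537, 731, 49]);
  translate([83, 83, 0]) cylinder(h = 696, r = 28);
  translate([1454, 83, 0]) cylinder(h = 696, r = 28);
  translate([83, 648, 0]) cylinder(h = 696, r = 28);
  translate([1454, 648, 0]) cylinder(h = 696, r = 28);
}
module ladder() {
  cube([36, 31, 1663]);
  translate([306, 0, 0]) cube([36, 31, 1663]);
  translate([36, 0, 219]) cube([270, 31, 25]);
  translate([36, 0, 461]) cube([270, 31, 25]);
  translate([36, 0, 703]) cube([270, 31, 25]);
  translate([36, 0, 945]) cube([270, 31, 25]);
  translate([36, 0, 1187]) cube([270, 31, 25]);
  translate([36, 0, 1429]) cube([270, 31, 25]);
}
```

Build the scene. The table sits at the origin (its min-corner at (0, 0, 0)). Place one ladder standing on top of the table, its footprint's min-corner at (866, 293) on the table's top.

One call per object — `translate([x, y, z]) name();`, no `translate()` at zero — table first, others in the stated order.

table();
translate([866, 293, 745]) ladder();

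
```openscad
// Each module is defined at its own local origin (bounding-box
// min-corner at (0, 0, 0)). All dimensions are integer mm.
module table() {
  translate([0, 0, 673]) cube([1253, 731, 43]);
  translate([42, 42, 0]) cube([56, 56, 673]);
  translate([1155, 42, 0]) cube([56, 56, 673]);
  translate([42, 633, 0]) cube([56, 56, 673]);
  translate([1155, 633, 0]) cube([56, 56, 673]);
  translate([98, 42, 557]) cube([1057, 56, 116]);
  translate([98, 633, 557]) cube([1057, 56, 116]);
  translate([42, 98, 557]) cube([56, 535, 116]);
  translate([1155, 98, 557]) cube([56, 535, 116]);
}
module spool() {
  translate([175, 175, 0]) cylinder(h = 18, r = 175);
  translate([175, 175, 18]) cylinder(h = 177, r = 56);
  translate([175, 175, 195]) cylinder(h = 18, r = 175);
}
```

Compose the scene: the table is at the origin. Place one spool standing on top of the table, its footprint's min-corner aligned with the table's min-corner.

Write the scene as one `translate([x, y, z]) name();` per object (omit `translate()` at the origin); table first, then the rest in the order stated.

table();
translate([0, 0, 716]) spool();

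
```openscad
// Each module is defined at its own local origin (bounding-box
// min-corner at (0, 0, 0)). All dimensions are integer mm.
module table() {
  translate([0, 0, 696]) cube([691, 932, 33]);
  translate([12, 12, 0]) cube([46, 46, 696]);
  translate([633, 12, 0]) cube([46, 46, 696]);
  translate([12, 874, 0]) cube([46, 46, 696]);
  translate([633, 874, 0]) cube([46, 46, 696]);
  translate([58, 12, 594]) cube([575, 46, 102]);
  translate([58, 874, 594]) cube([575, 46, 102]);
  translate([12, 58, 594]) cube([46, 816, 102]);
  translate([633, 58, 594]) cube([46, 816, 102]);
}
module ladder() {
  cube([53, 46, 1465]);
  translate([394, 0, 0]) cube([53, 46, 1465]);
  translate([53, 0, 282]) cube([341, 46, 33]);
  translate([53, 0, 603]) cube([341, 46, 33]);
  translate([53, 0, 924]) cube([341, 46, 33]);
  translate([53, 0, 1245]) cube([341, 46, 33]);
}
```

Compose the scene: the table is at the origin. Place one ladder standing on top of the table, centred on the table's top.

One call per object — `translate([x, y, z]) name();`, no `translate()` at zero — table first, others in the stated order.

table();
translate([122, 443, 729]) ladder();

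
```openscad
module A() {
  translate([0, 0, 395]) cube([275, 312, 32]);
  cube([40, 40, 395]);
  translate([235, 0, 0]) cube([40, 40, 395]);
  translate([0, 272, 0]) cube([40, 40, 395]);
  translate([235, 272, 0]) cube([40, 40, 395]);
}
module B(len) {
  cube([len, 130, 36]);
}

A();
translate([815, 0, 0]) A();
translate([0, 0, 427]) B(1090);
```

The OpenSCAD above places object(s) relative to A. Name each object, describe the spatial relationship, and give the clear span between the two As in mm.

A is a stool. B is a beam. A beam spans the tops of two stools. The clear span between the two stools is 540 mm.

Second stool starts at x = 815; first ends at x = 275; clear span = 815 − 275 = 540 mm.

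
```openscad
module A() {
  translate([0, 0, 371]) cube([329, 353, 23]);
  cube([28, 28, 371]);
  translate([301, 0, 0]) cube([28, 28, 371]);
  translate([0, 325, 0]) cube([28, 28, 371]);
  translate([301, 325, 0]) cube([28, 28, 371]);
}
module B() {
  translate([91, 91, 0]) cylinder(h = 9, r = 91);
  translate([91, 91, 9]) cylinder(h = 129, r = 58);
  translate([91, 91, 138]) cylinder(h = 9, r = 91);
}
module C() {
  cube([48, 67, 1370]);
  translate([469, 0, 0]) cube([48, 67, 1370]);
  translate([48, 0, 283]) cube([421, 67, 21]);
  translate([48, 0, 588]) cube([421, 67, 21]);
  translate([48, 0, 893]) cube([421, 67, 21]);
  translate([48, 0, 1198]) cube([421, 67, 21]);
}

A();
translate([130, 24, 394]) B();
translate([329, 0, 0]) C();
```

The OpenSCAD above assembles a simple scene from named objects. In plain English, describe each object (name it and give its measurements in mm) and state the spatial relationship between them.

A is a four-legged stool. The seat is a 329×353×23 mm slab whose top surface is at z = 394 mm; four square legs, each 28×28 mm in cross-section, run from the floor (z = 0) to the underside of the seat, each flush with a corner of the seat.

B is a spool: two coaxial disc flanges of radius 91 mm and thickness 9 mm, joined by a core cylinder of radius 58 mm and height 129 mm. The lower flange rests on z = 0 and the three cylinders share a vertical axis.

C is a wooden ladder with two side rails of 48×67 mm section and 1370 mm height, set 517 mm apart overall. Between them run 4 rectangular rungs (67 mm deep, 21 mm thick), front faces flush with the rails' −y face. The bottom of the first rung is 283 mm above the floor and each subsequent rung is 305 mm higher than the one below.

The spool is on top of the stool. The ladder is against the stool's +x side, with their −y faces flush.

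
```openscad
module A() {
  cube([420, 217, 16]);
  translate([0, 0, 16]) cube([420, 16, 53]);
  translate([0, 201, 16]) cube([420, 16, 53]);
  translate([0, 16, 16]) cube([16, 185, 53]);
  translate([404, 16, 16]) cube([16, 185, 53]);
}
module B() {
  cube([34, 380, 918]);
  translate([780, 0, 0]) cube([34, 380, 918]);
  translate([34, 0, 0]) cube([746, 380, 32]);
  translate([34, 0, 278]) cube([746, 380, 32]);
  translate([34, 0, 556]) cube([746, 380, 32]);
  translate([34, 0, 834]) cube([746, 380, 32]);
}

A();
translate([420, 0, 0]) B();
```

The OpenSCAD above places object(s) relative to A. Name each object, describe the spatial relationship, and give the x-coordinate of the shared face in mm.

A is an open box. B is a bookshelf. The bookshelf is against the open box's +x side, with their −y faces flush. The x-coordinate of the shared face is 420 mm.

The open box's +x face and the bookshelf's −x face are both at x = 420 mm.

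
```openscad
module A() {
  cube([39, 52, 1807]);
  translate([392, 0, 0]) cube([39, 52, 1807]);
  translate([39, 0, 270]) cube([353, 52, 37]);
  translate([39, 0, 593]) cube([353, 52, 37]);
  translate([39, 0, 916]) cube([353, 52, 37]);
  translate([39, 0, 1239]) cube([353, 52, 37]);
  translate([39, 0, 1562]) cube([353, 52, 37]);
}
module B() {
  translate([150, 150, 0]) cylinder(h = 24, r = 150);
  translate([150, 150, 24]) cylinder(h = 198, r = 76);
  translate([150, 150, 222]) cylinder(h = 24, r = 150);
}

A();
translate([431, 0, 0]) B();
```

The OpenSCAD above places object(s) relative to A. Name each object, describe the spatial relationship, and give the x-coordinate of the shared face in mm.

The ladder's +x face and the spool's −x face are both at x = 431 mm.

A is a ladder. B is a spool. The spool is against the ladder's +x side, with their −y faces flush. The x-coordinate of the shared face is 431 mm.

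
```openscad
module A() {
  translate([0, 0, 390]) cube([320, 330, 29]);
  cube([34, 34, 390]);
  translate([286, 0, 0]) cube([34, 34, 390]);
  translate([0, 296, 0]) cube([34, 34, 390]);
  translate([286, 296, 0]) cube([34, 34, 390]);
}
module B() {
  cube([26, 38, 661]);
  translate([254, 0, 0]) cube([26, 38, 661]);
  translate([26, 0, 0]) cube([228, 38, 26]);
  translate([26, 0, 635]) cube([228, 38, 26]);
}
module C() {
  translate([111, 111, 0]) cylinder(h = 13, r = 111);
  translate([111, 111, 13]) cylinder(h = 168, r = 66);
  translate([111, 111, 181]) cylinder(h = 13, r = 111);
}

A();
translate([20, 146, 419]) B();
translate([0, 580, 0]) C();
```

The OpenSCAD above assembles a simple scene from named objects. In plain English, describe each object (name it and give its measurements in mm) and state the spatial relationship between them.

A is a four-legged stool. The seat is a 320×330×29 mm slab whose top surface is at z = 419 mm; four square legs, each 34×34 mm in cross-section, run from the floor (z = 0) to the underside of the seat, each flush with a corner of the seat.

B is a picture frame with a 228×609 mm rectangular opening (x by z) and a uniform 26 mm border on every side. Frame depth is 38 mm along y. It is built from two vertical stiles running the full outside height and two horizontal rails spanning the gap between the stiles.

C is a spool: two coaxial disc flanges of radius 111 mm and thickness 13 mm, joined by a core cylinder of radius 66 mm and height 168 mm. The lower flange rests on z = 0 and the three cylinders share a vertical axis.

The picture frame is on top of the stool, centred. The spool is on the floor beside the stool on its +y side.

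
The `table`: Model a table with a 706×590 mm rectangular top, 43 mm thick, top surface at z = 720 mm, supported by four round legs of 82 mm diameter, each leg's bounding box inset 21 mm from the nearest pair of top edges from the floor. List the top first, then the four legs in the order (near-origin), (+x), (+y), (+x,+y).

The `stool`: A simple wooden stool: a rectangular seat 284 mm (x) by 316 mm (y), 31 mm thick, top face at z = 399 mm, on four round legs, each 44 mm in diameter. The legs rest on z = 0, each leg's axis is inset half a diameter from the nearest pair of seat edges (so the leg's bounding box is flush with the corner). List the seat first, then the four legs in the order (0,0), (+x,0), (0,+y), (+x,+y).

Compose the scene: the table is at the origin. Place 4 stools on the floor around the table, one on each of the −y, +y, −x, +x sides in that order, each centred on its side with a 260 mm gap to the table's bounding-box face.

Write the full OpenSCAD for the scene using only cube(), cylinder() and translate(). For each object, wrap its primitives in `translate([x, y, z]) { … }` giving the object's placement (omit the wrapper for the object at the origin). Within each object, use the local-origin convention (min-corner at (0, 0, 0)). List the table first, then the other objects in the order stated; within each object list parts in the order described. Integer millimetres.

translate([0, 0, 677]) cube([706, 590, 43]);
translate([62, 62, 0]) cylinder(h = 677, r = 41);
translate([644, 62, 0]) cylinder(h = 677, r = 41);
translate([62, 528, 0]) cylinder(h = 677, r = 41);
translate([644, 528, 0]) cylinder(h = 677, r = 41);
translate([211, -576, 0]) {
  translate([0, 0, 368]) cube([284, 316, 31]);
  translate([22, 22, 0]) cylinder(h = 368, r = 22);
  translate([262, 22, 0]) cylinder(h = 368, r = 22);
  translate([22, 294, 0]) cylinder(h = 368, r = 22);
  translate([262, 294, 0]) cylinder(h = 368, r = 22);
}
translate([211, 850, 0]) {
  translate([0, 0, 368]) cube([284, 316, 31]);
  translate([22, 22, 0]) cylinder(h = 368, r = 22);
  translate([262, 22, 0]) cylinder(h = 368, r = 22);
  translate([22, 294, 0]) cylinder(h = 368, r = 22);
  translate([262, 294, 0]) cylinder(h = 368, r = 22);
}
translate([-544, 137, 0]) {
  translate([0, 0, 368]) cube([284, 316, 31]);
  translate([22, 22, 0]) cylinder(h = 368, r = 22);
  translate([262, 22, 0]) cylinder(h = 368, r = 22);
  translate([22, 294, 0]) cylinder(h = 368, r = 22);
  translate([262, 294, 0]) cylinder(h = 368, r = 22);
}
translate([966, 137, 0]) {
  translate([0, 0, 368]) cube([284, 316, 31]);
  translate([22, 22, 0]) cylinder(h = 368, r = 22);
  translate([262, 22, 0]) cylinder(h = 368, r = 22);
  translate([22, 294, 0]) cylinder(h = 368, r = 22);
  translate([262, 294, 0]) cylinder(h = 368, r = 22);
}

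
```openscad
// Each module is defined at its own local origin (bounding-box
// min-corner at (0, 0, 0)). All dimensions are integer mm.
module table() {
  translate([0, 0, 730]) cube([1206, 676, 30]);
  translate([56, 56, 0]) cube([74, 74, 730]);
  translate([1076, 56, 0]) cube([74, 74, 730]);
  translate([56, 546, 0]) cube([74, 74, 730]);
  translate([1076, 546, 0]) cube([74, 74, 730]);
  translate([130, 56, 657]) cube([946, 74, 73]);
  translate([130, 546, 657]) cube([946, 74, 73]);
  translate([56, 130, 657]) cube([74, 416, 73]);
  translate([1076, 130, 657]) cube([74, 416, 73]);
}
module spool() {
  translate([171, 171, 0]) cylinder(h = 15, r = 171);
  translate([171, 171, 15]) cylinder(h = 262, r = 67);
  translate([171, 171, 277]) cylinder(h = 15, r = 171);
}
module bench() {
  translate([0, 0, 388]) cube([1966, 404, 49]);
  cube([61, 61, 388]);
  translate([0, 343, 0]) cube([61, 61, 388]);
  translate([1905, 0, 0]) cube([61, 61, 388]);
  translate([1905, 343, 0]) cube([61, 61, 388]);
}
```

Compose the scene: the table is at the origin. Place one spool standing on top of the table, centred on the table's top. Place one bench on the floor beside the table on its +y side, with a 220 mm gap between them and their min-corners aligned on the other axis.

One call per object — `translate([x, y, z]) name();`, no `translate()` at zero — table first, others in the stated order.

table();
translate([432, 167, 760]) spool();
translate([0, 896, 0]) bench();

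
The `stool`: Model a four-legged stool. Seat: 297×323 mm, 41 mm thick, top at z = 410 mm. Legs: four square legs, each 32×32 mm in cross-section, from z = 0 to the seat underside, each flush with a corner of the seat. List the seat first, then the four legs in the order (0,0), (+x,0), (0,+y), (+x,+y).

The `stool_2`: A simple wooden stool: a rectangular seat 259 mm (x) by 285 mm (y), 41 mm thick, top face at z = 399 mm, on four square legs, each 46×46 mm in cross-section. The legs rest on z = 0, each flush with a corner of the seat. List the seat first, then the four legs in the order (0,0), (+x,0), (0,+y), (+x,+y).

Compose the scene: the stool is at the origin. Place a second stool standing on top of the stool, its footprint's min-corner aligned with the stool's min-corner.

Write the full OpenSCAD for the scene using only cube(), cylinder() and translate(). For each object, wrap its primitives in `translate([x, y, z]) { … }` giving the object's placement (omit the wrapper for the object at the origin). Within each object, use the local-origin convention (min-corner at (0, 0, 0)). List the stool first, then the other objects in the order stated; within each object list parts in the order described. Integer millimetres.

translate([0, 0, 369]) cube([297, 323, 41]);
cube([32, 32, 369]);
translate([265, 0, 0]) cube([32, 32, 369]);
translate([0, 291, 0]) cube([32, 32, 369]);
translate([265, 291, 0]) cube([32, 32, 369]);
translate([0, 0, 410]) {
  translate([0, 0, 358]) cube([259, 285, 41]);
  cube([46, 46, 358]);
  translate([213, 0, 0]) cube([46, 46, 358]);
  translate([0, 239, 0]) cube([46, 46, 358]);
  translate([213, 239, 0]) cube([46, 46, 358]);
}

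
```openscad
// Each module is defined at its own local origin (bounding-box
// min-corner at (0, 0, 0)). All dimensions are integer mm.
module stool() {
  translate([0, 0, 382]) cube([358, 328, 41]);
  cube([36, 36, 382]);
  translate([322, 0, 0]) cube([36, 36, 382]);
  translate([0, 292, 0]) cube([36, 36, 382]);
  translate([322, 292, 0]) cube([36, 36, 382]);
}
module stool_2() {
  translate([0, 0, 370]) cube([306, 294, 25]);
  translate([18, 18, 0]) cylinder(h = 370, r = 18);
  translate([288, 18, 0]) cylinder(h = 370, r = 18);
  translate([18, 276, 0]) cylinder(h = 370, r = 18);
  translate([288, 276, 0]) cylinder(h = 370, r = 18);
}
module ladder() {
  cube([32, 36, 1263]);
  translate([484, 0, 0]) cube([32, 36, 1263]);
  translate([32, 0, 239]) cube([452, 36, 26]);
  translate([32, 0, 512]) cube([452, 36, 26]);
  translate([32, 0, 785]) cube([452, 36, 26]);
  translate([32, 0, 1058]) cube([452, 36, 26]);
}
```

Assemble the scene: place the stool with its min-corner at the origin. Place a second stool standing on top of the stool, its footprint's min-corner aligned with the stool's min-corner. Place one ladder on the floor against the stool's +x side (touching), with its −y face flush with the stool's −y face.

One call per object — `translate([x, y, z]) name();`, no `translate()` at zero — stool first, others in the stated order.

stool();
translate([0, 0, 423]) stool_2();
translate([358, 0, 0]) ladder();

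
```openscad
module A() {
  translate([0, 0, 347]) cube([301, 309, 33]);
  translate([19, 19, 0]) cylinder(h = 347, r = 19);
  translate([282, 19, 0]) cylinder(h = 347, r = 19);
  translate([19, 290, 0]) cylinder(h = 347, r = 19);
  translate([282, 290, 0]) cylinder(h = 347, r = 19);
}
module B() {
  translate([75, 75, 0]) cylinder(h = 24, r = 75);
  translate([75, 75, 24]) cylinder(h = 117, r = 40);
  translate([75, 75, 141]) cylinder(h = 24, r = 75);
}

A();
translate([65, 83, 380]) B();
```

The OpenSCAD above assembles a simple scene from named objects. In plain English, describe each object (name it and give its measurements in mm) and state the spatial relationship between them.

A is a simple wooden stool: a rectangular seat 301 mm (x) by 309 mm (y), 33 mm thick, top face at z = 380 mm, on four round legs, each 38 mm in diameter. The legs rest on z = 0, each leg's axis is inset half a diameter from the nearest pair of seat edges (so the leg's bounding box is flush with the corner).

B is a spool: two coaxial disc flanges of radius 75 mm and thickness 24 mm, joined by a core cylinder of radius 40 mm and height 117 mm. The lower flange rests on z = 0 and the three cylinders share a vertical axis.

The spool is on top of the stool.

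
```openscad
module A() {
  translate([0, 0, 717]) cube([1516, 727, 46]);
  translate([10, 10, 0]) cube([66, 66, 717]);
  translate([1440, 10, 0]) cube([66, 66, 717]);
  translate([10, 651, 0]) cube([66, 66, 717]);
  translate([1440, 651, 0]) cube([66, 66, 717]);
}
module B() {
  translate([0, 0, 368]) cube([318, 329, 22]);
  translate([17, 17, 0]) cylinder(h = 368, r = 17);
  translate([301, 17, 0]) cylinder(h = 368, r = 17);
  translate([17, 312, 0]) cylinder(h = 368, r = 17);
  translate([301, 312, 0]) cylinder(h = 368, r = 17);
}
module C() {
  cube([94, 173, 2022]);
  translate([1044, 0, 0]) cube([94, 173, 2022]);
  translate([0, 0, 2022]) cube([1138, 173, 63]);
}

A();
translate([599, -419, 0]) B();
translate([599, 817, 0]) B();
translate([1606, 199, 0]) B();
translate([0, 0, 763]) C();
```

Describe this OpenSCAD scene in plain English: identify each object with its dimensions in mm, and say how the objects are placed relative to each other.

A is a table with a 1516×727 mm rectangular top, 46 mm thick, top surface at z = 763 mm, supported by four 66×66 mm square legs, each inset 10 mm from the nearest pair of top edges, running from the floor.

B is a simple wooden stool: a rectangular seat 318 mm (x) by 329 mm (y), 22 mm thick, top face at z = 390 mm, on four round legs, each 34 mm in diameter. The legs rest on z = 0, each leg's axis is inset half a diameter from the nearest pair of seat edges (so the leg's bounding box is flush with the corner).

C is a rectangular door frame: two vertical jambs of 94×173 mm section, 2022 mm tall, with a clear opening 950 mm wide between their inner faces. A header 63 mm tall and 173 mm deep lies on top of the jambs and spans the full outside width.

Three stools sit around the table at the −y, +y, +x sides. The door frame is on top of the table.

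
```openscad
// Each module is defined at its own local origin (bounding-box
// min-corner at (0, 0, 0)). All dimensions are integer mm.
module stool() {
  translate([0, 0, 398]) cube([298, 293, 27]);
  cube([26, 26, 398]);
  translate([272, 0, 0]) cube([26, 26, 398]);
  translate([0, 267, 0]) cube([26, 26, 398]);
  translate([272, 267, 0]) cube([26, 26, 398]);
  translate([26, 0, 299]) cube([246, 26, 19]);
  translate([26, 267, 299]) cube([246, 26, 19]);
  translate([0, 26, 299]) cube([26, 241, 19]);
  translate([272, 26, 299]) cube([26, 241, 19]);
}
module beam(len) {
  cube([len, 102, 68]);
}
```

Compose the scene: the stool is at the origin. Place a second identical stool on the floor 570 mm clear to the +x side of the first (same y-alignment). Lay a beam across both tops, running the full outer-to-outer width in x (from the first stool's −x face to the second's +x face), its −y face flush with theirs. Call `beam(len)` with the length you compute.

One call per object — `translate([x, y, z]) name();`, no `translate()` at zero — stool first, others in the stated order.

stool();
translate([868, 0, 0]) stool();
translate([0, 0, 425]) beam(1166);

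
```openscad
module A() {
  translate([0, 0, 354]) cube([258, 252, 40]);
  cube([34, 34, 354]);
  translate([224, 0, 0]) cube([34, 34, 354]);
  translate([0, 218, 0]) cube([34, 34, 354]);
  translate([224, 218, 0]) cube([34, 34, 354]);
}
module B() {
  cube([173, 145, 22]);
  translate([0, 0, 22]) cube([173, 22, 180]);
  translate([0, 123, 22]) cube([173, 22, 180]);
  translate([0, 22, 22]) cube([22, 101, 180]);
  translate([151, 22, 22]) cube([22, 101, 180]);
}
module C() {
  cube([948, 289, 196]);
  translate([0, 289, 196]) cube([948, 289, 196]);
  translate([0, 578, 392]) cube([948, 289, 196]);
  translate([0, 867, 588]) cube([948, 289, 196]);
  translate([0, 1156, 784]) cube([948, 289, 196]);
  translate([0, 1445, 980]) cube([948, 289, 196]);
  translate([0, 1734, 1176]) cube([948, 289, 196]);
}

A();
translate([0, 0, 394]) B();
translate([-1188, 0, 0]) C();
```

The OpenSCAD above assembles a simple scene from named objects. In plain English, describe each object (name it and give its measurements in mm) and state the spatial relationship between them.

A is a four-legged stool. The seat is 258×252 mm, 40 mm thick, top at z = 394 mm. It stands on four square legs, each 34×34 mm in cross-section, from z = 0 to the seat underside, each flush with a corner of the seat.

B is an open-topped rectangular box: outside dimensions 173×145×202 mm, with a uniform wall and base thickness of 22 mm. The base is a full 173×145 slab on the floor; four walls sit on top of the base. The front and back walls (the −y and +y sides) span the full width; the two side walls fit between them.

C is a straight staircase of 7 solid steps. Each step is 948 mm wide (x), 289 mm deep (y, the going) and 196 mm tall (the rise). The first step rests on the floor; each subsequent step sits one going further in +y and one rise higher in +z, directly behind and above the previous step with no overlap.

The open box is on top of the stool. The staircase is on the floor beside the stool on its −x side.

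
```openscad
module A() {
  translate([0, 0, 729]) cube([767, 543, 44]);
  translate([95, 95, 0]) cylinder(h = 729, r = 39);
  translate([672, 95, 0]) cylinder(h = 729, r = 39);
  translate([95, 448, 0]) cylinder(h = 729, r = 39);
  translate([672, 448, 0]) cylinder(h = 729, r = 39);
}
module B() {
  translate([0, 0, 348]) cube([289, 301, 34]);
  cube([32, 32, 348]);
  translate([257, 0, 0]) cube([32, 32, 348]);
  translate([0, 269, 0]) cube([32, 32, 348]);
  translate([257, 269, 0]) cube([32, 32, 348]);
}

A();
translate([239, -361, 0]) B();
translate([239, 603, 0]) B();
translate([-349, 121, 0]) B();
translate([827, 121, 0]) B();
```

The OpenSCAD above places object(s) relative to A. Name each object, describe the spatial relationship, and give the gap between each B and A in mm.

A is a table. B is a stool. Four stools sit around the table at the −y, +y, −x, +x sides. The gap between each stool and the table is 60 mm.

Each stool's nearest face is 60 mm from the table's bounding box.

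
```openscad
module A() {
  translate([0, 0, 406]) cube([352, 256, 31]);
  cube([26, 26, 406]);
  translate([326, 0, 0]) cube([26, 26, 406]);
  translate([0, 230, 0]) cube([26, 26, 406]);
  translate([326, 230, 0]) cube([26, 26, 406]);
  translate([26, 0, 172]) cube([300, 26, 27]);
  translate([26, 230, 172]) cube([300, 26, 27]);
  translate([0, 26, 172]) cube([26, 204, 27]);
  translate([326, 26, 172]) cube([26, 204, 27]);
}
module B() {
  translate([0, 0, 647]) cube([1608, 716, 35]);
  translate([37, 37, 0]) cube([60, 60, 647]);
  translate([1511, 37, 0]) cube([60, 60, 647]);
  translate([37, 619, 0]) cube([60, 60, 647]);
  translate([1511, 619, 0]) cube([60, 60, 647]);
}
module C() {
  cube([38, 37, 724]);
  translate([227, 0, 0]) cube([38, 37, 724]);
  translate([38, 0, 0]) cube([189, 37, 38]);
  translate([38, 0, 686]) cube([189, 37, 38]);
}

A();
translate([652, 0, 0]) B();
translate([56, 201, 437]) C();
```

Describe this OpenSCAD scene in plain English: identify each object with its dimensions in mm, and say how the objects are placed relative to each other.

A is a simple wooden stool: a rectangular seat 352 mm (x) by 256 mm (y), 31 mm thick, top face at z = 437 mm, on four square legs, each 26×26 mm in cross-section. The legs rest on z = 0, each flush with a corner of the seat. Four stretchers, 26 mm wide and 27 mm tall, connect adjacent legs with their undersides at z = 172 mm, each running between the inner faces of the legs it joins and aligned with the legs' outer faces on the other axis.

B is a table with a 1608×716 mm rectangular top, 35 mm thick, top surface at z = 682 mm, supported by four 60×60 mm square legs, each inset 37 mm from the nearest pair of top edges, running from the floor.

C is a picture frame with a 189×648 mm rectangular opening (x by z) and a uniform 38 mm border on every side. Frame depth is 37 mm along y. It is built from two vertical stiles running the full outside height and two horizontal rails spanning the gap between the stiles.

The table is on the floor beside the stool on its +x side. The picture frame is on top of the stool.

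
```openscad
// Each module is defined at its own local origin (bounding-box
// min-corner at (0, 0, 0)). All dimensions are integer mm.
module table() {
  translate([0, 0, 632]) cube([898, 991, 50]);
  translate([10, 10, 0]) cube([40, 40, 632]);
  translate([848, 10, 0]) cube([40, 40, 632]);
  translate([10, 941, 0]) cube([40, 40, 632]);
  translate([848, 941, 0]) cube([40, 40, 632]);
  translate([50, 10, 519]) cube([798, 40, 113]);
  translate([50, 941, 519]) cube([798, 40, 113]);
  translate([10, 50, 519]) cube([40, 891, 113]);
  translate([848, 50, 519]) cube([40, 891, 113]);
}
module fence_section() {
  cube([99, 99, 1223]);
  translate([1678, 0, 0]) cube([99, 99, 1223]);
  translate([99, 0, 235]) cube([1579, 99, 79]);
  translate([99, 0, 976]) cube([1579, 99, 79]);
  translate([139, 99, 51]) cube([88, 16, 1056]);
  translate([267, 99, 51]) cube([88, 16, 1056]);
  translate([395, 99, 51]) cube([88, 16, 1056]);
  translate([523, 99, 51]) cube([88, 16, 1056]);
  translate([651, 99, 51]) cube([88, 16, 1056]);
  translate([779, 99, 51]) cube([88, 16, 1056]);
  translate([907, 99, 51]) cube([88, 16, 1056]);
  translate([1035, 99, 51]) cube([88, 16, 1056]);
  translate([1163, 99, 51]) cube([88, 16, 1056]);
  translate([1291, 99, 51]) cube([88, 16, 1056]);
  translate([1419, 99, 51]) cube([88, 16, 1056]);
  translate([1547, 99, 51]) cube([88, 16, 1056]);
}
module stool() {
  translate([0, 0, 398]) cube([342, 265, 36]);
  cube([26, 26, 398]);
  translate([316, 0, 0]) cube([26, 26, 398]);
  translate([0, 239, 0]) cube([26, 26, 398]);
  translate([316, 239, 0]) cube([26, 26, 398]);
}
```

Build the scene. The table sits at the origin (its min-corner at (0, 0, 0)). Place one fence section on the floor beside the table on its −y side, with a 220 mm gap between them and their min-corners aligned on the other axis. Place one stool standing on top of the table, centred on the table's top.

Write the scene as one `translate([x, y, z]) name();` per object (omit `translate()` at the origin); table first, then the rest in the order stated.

table();
translate([0, -335, 0]) fence_section();
translate([278, 363, 682]) stool();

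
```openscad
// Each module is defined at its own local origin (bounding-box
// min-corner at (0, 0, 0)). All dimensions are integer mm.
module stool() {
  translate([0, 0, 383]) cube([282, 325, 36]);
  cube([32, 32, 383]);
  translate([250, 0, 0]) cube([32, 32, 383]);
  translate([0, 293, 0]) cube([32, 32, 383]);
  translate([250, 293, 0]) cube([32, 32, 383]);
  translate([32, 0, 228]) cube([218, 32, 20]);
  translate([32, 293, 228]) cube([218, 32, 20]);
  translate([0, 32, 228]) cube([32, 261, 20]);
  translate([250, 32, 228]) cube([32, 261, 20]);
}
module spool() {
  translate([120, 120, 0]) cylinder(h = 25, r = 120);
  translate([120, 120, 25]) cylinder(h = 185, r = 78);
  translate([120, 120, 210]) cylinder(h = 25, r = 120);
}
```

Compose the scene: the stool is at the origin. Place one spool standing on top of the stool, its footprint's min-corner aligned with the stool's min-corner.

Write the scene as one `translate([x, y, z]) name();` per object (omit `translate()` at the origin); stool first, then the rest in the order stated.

stool();
translate([0, 0, 419]) spool();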